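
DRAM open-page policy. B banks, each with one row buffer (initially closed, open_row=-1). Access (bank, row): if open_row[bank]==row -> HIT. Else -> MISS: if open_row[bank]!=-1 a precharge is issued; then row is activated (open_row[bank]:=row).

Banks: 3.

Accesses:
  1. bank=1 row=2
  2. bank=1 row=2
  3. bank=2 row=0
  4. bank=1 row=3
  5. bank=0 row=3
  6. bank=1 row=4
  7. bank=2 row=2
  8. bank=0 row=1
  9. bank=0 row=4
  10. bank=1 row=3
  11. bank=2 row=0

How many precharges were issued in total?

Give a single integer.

Acc 1: bank1 row2 -> MISS (open row2); precharges=0
Acc 2: bank1 row2 -> HIT
Acc 3: bank2 row0 -> MISS (open row0); precharges=0
Acc 4: bank1 row3 -> MISS (open row3); precharges=1
Acc 5: bank0 row3 -> MISS (open row3); precharges=1
Acc 6: bank1 row4 -> MISS (open row4); precharges=2
Acc 7: bank2 row2 -> MISS (open row2); precharges=3
Acc 8: bank0 row1 -> MISS (open row1); precharges=4
Acc 9: bank0 row4 -> MISS (open row4); precharges=5
Acc 10: bank1 row3 -> MISS (open row3); precharges=6
Acc 11: bank2 row0 -> MISS (open row0); precharges=7

Answer: 7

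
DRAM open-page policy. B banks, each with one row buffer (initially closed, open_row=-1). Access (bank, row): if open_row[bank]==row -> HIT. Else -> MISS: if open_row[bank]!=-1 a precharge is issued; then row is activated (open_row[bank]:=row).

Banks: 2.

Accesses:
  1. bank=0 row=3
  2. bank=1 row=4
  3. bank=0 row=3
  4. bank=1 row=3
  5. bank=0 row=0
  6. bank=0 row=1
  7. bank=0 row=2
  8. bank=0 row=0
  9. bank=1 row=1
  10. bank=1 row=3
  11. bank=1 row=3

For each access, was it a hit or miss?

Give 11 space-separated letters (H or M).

Answer: M M H M M M M M M M H

Derivation:
Acc 1: bank0 row3 -> MISS (open row3); precharges=0
Acc 2: bank1 row4 -> MISS (open row4); precharges=0
Acc 3: bank0 row3 -> HIT
Acc 4: bank1 row3 -> MISS (open row3); precharges=1
Acc 5: bank0 row0 -> MISS (open row0); precharges=2
Acc 6: bank0 row1 -> MISS (open row1); precharges=3
Acc 7: bank0 row2 -> MISS (open row2); precharges=4
Acc 8: bank0 row0 -> MISS (open row0); precharges=5
Acc 9: bank1 row1 -> MISS (open row1); precharges=6
Acc 10: bank1 row3 -> MISS (open row3); precharges=7
Acc 11: bank1 row3 -> HIT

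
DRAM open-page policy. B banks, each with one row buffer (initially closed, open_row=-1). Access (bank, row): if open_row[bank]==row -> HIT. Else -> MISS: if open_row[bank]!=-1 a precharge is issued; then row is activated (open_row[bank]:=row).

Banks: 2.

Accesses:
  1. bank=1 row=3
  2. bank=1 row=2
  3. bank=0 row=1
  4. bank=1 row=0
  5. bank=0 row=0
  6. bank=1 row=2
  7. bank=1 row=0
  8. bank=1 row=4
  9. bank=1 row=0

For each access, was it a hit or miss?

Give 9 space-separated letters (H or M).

Answer: M M M M M M M M M

Derivation:
Acc 1: bank1 row3 -> MISS (open row3); precharges=0
Acc 2: bank1 row2 -> MISS (open row2); precharges=1
Acc 3: bank0 row1 -> MISS (open row1); precharges=1
Acc 4: bank1 row0 -> MISS (open row0); precharges=2
Acc 5: bank0 row0 -> MISS (open row0); precharges=3
Acc 6: bank1 row2 -> MISS (open row2); precharges=4
Acc 7: bank1 row0 -> MISS (open row0); precharges=5
Acc 8: bank1 row4 -> MISS (open row4); precharges=6
Acc 9: bank1 row0 -> MISS (open row0); precharges=7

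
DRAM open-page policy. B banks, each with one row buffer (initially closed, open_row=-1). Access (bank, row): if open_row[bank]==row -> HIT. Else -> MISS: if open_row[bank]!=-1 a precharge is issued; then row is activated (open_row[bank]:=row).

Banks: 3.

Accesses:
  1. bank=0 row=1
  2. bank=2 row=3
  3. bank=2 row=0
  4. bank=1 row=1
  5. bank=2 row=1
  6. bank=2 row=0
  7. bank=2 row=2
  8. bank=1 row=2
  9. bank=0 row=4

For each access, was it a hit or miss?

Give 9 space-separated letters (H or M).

Acc 1: bank0 row1 -> MISS (open row1); precharges=0
Acc 2: bank2 row3 -> MISS (open row3); precharges=0
Acc 3: bank2 row0 -> MISS (open row0); precharges=1
Acc 4: bank1 row1 -> MISS (open row1); precharges=1
Acc 5: bank2 row1 -> MISS (open row1); precharges=2
Acc 6: bank2 row0 -> MISS (open row0); precharges=3
Acc 7: bank2 row2 -> MISS (open row2); precharges=4
Acc 8: bank1 row2 -> MISS (open row2); precharges=5
Acc 9: bank0 row4 -> MISS (open row4); precharges=6

Answer: M M M M M M M M M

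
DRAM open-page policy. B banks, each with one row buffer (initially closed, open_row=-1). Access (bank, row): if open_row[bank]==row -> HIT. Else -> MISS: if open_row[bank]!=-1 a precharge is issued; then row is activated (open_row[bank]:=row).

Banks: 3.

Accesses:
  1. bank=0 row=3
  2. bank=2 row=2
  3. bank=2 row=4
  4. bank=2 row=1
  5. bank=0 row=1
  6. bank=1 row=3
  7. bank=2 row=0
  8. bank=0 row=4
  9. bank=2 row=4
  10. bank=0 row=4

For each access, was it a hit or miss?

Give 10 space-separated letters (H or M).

Answer: M M M M M M M M M H

Derivation:
Acc 1: bank0 row3 -> MISS (open row3); precharges=0
Acc 2: bank2 row2 -> MISS (open row2); precharges=0
Acc 3: bank2 row4 -> MISS (open row4); precharges=1
Acc 4: bank2 row1 -> MISS (open row1); precharges=2
Acc 5: bank0 row1 -> MISS (open row1); precharges=3
Acc 6: bank1 row3 -> MISS (open row3); precharges=3
Acc 7: bank2 row0 -> MISS (open row0); precharges=4
Acc 8: bank0 row4 -> MISS (open row4); precharges=5
Acc 9: bank2 row4 -> MISS (open row4); precharges=6
Acc 10: bank0 row4 -> HIT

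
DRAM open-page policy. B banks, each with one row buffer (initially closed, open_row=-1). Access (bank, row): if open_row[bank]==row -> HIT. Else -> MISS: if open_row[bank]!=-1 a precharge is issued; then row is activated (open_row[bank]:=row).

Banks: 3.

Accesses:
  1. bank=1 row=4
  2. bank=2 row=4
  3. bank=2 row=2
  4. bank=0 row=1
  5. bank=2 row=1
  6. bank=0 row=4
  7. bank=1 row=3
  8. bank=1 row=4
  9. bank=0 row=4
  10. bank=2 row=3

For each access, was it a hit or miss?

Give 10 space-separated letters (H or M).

Answer: M M M M M M M M H M

Derivation:
Acc 1: bank1 row4 -> MISS (open row4); precharges=0
Acc 2: bank2 row4 -> MISS (open row4); precharges=0
Acc 3: bank2 row2 -> MISS (open row2); precharges=1
Acc 4: bank0 row1 -> MISS (open row1); precharges=1
Acc 5: bank2 row1 -> MISS (open row1); precharges=2
Acc 6: bank0 row4 -> MISS (open row4); precharges=3
Acc 7: bank1 row3 -> MISS (open row3); precharges=4
Acc 8: bank1 row4 -> MISS (open row4); precharges=5
Acc 9: bank0 row4 -> HIT
Acc 10: bank2 row3 -> MISS (open row3); precharges=6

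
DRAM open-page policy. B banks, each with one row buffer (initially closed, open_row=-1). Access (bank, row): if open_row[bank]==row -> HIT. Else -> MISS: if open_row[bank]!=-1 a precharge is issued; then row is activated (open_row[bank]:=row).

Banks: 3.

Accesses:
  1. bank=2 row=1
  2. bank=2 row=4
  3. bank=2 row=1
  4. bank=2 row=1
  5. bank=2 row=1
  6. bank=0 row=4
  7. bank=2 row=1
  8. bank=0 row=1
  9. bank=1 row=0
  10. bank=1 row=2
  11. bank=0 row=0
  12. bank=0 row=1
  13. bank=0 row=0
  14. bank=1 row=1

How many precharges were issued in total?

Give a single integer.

Acc 1: bank2 row1 -> MISS (open row1); precharges=0
Acc 2: bank2 row4 -> MISS (open row4); precharges=1
Acc 3: bank2 row1 -> MISS (open row1); precharges=2
Acc 4: bank2 row1 -> HIT
Acc 5: bank2 row1 -> HIT
Acc 6: bank0 row4 -> MISS (open row4); precharges=2
Acc 7: bank2 row1 -> HIT
Acc 8: bank0 row1 -> MISS (open row1); precharges=3
Acc 9: bank1 row0 -> MISS (open row0); precharges=3
Acc 10: bank1 row2 -> MISS (open row2); precharges=4
Acc 11: bank0 row0 -> MISS (open row0); precharges=5
Acc 12: bank0 row1 -> MISS (open row1); precharges=6
Acc 13: bank0 row0 -> MISS (open row0); precharges=7
Acc 14: bank1 row1 -> MISS (open row1); precharges=8

Answer: 8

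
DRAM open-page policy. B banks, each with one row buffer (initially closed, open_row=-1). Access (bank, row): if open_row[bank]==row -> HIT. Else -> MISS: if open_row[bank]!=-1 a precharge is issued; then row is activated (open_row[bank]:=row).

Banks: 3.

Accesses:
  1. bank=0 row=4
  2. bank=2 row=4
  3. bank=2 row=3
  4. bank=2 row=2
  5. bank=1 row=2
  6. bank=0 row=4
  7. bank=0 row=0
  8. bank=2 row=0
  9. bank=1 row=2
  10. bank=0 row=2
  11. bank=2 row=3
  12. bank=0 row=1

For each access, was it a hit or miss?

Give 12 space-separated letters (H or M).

Answer: M M M M M H M M H M M M

Derivation:
Acc 1: bank0 row4 -> MISS (open row4); precharges=0
Acc 2: bank2 row4 -> MISS (open row4); precharges=0
Acc 3: bank2 row3 -> MISS (open row3); precharges=1
Acc 4: bank2 row2 -> MISS (open row2); precharges=2
Acc 5: bank1 row2 -> MISS (open row2); precharges=2
Acc 6: bank0 row4 -> HIT
Acc 7: bank0 row0 -> MISS (open row0); precharges=3
Acc 8: bank2 row0 -> MISS (open row0); precharges=4
Acc 9: bank1 row2 -> HIT
Acc 10: bank0 row2 -> MISS (open row2); precharges=5
Acc 11: bank2 row3 -> MISS (open row3); precharges=6
Acc 12: bank0 row1 -> MISS (open row1); precharges=7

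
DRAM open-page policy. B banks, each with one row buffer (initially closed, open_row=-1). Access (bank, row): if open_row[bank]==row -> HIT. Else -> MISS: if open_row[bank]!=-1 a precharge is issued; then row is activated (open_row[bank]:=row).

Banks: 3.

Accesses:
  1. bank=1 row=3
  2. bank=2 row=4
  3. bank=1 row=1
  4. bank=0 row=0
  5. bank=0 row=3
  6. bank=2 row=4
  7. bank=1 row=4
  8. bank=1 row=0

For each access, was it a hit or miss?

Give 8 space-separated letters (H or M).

Acc 1: bank1 row3 -> MISS (open row3); precharges=0
Acc 2: bank2 row4 -> MISS (open row4); precharges=0
Acc 3: bank1 row1 -> MISS (open row1); precharges=1
Acc 4: bank0 row0 -> MISS (open row0); precharges=1
Acc 5: bank0 row3 -> MISS (open row3); precharges=2
Acc 6: bank2 row4 -> HIT
Acc 7: bank1 row4 -> MISS (open row4); precharges=3
Acc 8: bank1 row0 -> MISS (open row0); precharges=4

Answer: M M M M M H M M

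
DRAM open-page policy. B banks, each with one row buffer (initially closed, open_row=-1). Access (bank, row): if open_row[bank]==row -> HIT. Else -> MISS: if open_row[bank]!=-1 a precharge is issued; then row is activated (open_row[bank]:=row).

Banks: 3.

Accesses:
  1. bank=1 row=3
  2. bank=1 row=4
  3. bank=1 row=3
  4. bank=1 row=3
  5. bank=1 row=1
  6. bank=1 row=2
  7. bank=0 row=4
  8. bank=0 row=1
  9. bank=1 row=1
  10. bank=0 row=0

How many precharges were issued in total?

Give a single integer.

Answer: 7

Derivation:
Acc 1: bank1 row3 -> MISS (open row3); precharges=0
Acc 2: bank1 row4 -> MISS (open row4); precharges=1
Acc 3: bank1 row3 -> MISS (open row3); precharges=2
Acc 4: bank1 row3 -> HIT
Acc 5: bank1 row1 -> MISS (open row1); precharges=3
Acc 6: bank1 row2 -> MISS (open row2); precharges=4
Acc 7: bank0 row4 -> MISS (open row4); precharges=4
Acc 8: bank0 row1 -> MISS (open row1); precharges=5
Acc 9: bank1 row1 -> MISS (open row1); precharges=6
Acc 10: bank0 row0 -> MISS (open row0); precharges=7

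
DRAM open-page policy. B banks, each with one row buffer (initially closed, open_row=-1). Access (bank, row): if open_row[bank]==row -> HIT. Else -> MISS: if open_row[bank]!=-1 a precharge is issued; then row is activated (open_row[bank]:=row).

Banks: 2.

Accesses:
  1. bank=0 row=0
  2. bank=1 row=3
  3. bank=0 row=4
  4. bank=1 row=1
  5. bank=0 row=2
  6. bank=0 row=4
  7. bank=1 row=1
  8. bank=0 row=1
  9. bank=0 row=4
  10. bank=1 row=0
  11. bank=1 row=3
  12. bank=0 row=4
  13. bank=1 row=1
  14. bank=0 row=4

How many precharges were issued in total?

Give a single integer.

Acc 1: bank0 row0 -> MISS (open row0); precharges=0
Acc 2: bank1 row3 -> MISS (open row3); precharges=0
Acc 3: bank0 row4 -> MISS (open row4); precharges=1
Acc 4: bank1 row1 -> MISS (open row1); precharges=2
Acc 5: bank0 row2 -> MISS (open row2); precharges=3
Acc 6: bank0 row4 -> MISS (open row4); precharges=4
Acc 7: bank1 row1 -> HIT
Acc 8: bank0 row1 -> MISS (open row1); precharges=5
Acc 9: bank0 row4 -> MISS (open row4); precharges=6
Acc 10: bank1 row0 -> MISS (open row0); precharges=7
Acc 11: bank1 row3 -> MISS (open row3); precharges=8
Acc 12: bank0 row4 -> HIT
Acc 13: bank1 row1 -> MISS (open row1); precharges=9
Acc 14: bank0 row4 -> HIT

Answer: 9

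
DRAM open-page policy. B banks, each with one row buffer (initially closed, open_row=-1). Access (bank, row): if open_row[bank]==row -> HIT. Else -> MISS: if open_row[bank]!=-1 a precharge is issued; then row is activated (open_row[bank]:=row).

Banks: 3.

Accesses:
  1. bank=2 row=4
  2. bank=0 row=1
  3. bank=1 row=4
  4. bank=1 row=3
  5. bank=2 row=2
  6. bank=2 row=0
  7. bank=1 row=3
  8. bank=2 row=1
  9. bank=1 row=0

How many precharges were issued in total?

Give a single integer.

Acc 1: bank2 row4 -> MISS (open row4); precharges=0
Acc 2: bank0 row1 -> MISS (open row1); precharges=0
Acc 3: bank1 row4 -> MISS (open row4); precharges=0
Acc 4: bank1 row3 -> MISS (open row3); precharges=1
Acc 5: bank2 row2 -> MISS (open row2); precharges=2
Acc 6: bank2 row0 -> MISS (open row0); precharges=3
Acc 7: bank1 row3 -> HIT
Acc 8: bank2 row1 -> MISS (open row1); precharges=4
Acc 9: bank1 row0 -> MISS (open row0); precharges=5

Answer: 5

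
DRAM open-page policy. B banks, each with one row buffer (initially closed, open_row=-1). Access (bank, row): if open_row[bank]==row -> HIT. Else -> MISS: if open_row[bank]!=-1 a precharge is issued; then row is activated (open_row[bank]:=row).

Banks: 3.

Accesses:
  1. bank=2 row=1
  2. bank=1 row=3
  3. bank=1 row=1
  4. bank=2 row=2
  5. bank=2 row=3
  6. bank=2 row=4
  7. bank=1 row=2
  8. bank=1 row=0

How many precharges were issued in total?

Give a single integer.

Acc 1: bank2 row1 -> MISS (open row1); precharges=0
Acc 2: bank1 row3 -> MISS (open row3); precharges=0
Acc 3: bank1 row1 -> MISS (open row1); precharges=1
Acc 4: bank2 row2 -> MISS (open row2); precharges=2
Acc 5: bank2 row3 -> MISS (open row3); precharges=3
Acc 6: bank2 row4 -> MISS (open row4); precharges=4
Acc 7: bank1 row2 -> MISS (open row2); precharges=5
Acc 8: bank1 row0 -> MISS (open row0); precharges=6

Answer: 6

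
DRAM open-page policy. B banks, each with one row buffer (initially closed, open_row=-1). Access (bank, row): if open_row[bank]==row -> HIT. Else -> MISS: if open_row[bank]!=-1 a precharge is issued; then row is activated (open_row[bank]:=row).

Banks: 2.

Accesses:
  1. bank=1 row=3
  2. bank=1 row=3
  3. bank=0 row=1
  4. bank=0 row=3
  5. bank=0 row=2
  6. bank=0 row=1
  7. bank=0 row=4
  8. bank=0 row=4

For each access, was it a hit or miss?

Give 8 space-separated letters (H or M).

Answer: M H M M M M M H

Derivation:
Acc 1: bank1 row3 -> MISS (open row3); precharges=0
Acc 2: bank1 row3 -> HIT
Acc 3: bank0 row1 -> MISS (open row1); precharges=0
Acc 4: bank0 row3 -> MISS (open row3); precharges=1
Acc 5: bank0 row2 -> MISS (open row2); precharges=2
Acc 6: bank0 row1 -> MISS (open row1); precharges=3
Acc 7: bank0 row4 -> MISS (open row4); precharges=4
Acc 8: bank0 row4 -> HIT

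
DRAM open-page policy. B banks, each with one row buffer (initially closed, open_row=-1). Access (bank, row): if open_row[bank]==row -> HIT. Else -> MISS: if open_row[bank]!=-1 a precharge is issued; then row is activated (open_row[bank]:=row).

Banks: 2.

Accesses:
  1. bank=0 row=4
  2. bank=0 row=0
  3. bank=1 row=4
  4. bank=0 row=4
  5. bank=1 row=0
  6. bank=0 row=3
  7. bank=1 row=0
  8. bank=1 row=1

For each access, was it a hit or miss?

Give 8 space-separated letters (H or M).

Answer: M M M M M M H M

Derivation:
Acc 1: bank0 row4 -> MISS (open row4); precharges=0
Acc 2: bank0 row0 -> MISS (open row0); precharges=1
Acc 3: bank1 row4 -> MISS (open row4); precharges=1
Acc 4: bank0 row4 -> MISS (open row4); precharges=2
Acc 5: bank1 row0 -> MISS (open row0); precharges=3
Acc 6: bank0 row3 -> MISS (open row3); precharges=4
Acc 7: bank1 row0 -> HIT
Acc 8: bank1 row1 -> MISS (open row1); precharges=5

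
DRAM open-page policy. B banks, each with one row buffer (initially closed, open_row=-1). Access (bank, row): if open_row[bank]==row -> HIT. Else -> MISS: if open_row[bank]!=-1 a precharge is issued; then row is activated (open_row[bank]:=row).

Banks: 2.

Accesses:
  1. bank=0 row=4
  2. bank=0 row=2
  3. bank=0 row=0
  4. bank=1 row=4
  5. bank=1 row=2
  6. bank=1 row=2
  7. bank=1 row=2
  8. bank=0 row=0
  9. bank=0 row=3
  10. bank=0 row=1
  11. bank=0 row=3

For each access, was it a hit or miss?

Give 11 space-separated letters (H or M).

Answer: M M M M M H H H M M M

Derivation:
Acc 1: bank0 row4 -> MISS (open row4); precharges=0
Acc 2: bank0 row2 -> MISS (open row2); precharges=1
Acc 3: bank0 row0 -> MISS (open row0); precharges=2
Acc 4: bank1 row4 -> MISS (open row4); precharges=2
Acc 5: bank1 row2 -> MISS (open row2); precharges=3
Acc 6: bank1 row2 -> HIT
Acc 7: bank1 row2 -> HIT
Acc 8: bank0 row0 -> HIT
Acc 9: bank0 row3 -> MISS (open row3); precharges=4
Acc 10: bank0 row1 -> MISS (open row1); precharges=5
Acc 11: bank0 row3 -> MISS (open row3); precharges=6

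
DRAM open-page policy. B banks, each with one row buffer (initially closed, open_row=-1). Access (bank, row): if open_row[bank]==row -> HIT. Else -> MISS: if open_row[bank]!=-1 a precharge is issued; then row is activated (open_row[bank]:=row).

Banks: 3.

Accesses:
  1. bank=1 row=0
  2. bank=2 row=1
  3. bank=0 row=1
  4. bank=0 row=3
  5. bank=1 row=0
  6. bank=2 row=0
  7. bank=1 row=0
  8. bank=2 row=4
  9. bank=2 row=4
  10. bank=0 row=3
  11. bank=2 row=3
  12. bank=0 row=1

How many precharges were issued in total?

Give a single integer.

Acc 1: bank1 row0 -> MISS (open row0); precharges=0
Acc 2: bank2 row1 -> MISS (open row1); precharges=0
Acc 3: bank0 row1 -> MISS (open row1); precharges=0
Acc 4: bank0 row3 -> MISS (open row3); precharges=1
Acc 5: bank1 row0 -> HIT
Acc 6: bank2 row0 -> MISS (open row0); precharges=2
Acc 7: bank1 row0 -> HIT
Acc 8: bank2 row4 -> MISS (open row4); precharges=3
Acc 9: bank2 row4 -> HIT
Acc 10: bank0 row3 -> HIT
Acc 11: bank2 row3 -> MISS (open row3); precharges=4
Acc 12: bank0 row1 -> MISS (open row1); precharges=5

Answer: 5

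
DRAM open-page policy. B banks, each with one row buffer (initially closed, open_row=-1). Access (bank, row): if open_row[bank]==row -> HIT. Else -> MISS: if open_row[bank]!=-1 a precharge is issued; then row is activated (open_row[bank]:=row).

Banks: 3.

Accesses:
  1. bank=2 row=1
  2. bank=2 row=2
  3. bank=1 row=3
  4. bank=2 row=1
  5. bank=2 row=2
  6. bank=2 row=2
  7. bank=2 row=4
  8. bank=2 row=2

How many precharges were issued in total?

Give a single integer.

Acc 1: bank2 row1 -> MISS (open row1); precharges=0
Acc 2: bank2 row2 -> MISS (open row2); precharges=1
Acc 3: bank1 row3 -> MISS (open row3); precharges=1
Acc 4: bank2 row1 -> MISS (open row1); precharges=2
Acc 5: bank2 row2 -> MISS (open row2); precharges=3
Acc 6: bank2 row2 -> HIT
Acc 7: bank2 row4 -> MISS (open row4); precharges=4
Acc 8: bank2 row2 -> MISS (open row2); precharges=5

Answer: 5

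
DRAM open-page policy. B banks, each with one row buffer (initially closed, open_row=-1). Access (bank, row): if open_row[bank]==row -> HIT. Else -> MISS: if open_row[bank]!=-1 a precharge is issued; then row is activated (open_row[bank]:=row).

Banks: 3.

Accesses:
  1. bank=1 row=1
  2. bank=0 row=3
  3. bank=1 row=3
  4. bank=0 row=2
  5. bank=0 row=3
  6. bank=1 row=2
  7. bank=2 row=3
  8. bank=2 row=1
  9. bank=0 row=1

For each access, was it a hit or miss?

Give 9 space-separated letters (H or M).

Answer: M M M M M M M M M

Derivation:
Acc 1: bank1 row1 -> MISS (open row1); precharges=0
Acc 2: bank0 row3 -> MISS (open row3); precharges=0
Acc 3: bank1 row3 -> MISS (open row3); precharges=1
Acc 4: bank0 row2 -> MISS (open row2); precharges=2
Acc 5: bank0 row3 -> MISS (open row3); precharges=3
Acc 6: bank1 row2 -> MISS (open row2); precharges=4
Acc 7: bank2 row3 -> MISS (open row3); precharges=4
Acc 8: bank2 row1 -> MISS (open row1); precharges=5
Acc 9: bank0 row1 -> MISS (open row1); precharges=6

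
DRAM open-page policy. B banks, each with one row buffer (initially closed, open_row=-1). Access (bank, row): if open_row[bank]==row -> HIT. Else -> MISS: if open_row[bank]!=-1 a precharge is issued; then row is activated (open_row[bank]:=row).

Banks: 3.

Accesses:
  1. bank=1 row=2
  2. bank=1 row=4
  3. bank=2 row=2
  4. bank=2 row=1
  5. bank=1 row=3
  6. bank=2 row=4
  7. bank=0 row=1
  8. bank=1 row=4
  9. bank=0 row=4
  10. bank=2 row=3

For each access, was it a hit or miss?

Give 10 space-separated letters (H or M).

Acc 1: bank1 row2 -> MISS (open row2); precharges=0
Acc 2: bank1 row4 -> MISS (open row4); precharges=1
Acc 3: bank2 row2 -> MISS (open row2); precharges=1
Acc 4: bank2 row1 -> MISS (open row1); precharges=2
Acc 5: bank1 row3 -> MISS (open row3); precharges=3
Acc 6: bank2 row4 -> MISS (open row4); precharges=4
Acc 7: bank0 row1 -> MISS (open row1); precharges=4
Acc 8: bank1 row4 -> MISS (open row4); precharges=5
Acc 9: bank0 row4 -> MISS (open row4); precharges=6
Acc 10: bank2 row3 -> MISS (open row3); precharges=7

Answer: M M M M M M M M M M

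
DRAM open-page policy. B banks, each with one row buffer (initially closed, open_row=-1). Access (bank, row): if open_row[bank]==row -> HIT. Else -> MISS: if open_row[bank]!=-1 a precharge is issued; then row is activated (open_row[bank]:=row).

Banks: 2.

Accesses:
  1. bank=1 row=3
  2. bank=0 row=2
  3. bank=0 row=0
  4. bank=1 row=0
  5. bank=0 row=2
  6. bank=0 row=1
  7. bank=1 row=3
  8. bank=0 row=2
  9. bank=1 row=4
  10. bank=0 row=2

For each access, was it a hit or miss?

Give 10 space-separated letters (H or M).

Acc 1: bank1 row3 -> MISS (open row3); precharges=0
Acc 2: bank0 row2 -> MISS (open row2); precharges=0
Acc 3: bank0 row0 -> MISS (open row0); precharges=1
Acc 4: bank1 row0 -> MISS (open row0); precharges=2
Acc 5: bank0 row2 -> MISS (open row2); precharges=3
Acc 6: bank0 row1 -> MISS (open row1); precharges=4
Acc 7: bank1 row3 -> MISS (open row3); precharges=5
Acc 8: bank0 row2 -> MISS (open row2); precharges=6
Acc 9: bank1 row4 -> MISS (open row4); precharges=7
Acc 10: bank0 row2 -> HIT

Answer: M M M M M M M M M H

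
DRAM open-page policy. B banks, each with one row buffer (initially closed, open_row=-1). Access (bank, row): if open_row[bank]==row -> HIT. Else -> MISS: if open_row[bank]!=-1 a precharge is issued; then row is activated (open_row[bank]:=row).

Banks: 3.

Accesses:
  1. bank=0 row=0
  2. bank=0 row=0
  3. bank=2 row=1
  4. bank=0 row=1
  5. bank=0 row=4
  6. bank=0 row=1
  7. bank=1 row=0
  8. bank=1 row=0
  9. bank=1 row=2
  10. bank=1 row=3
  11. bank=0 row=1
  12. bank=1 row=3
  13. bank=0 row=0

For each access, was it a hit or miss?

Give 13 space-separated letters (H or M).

Acc 1: bank0 row0 -> MISS (open row0); precharges=0
Acc 2: bank0 row0 -> HIT
Acc 3: bank2 row1 -> MISS (open row1); precharges=0
Acc 4: bank0 row1 -> MISS (open row1); precharges=1
Acc 5: bank0 row4 -> MISS (open row4); precharges=2
Acc 6: bank0 row1 -> MISS (open row1); precharges=3
Acc 7: bank1 row0 -> MISS (open row0); precharges=3
Acc 8: bank1 row0 -> HIT
Acc 9: bank1 row2 -> MISS (open row2); precharges=4
Acc 10: bank1 row3 -> MISS (open row3); precharges=5
Acc 11: bank0 row1 -> HIT
Acc 12: bank1 row3 -> HIT
Acc 13: bank0 row0 -> MISS (open row0); precharges=6

Answer: M H M M M M M H M M H H M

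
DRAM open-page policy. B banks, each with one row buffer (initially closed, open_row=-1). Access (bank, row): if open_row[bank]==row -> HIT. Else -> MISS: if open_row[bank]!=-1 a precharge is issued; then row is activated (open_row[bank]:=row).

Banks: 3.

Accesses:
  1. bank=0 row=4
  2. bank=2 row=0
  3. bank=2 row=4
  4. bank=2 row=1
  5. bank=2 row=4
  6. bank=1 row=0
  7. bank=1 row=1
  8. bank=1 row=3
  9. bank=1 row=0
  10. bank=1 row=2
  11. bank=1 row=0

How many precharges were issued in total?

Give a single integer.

Acc 1: bank0 row4 -> MISS (open row4); precharges=0
Acc 2: bank2 row0 -> MISS (open row0); precharges=0
Acc 3: bank2 row4 -> MISS (open row4); precharges=1
Acc 4: bank2 row1 -> MISS (open row1); precharges=2
Acc 5: bank2 row4 -> MISS (open row4); precharges=3
Acc 6: bank1 row0 -> MISS (open row0); precharges=3
Acc 7: bank1 row1 -> MISS (open row1); precharges=4
Acc 8: bank1 row3 -> MISS (open row3); precharges=5
Acc 9: bank1 row0 -> MISS (open row0); precharges=6
Acc 10: bank1 row2 -> MISS (open row2); precharges=7
Acc 11: bank1 row0 -> MISS (open row0); precharges=8

Answer: 8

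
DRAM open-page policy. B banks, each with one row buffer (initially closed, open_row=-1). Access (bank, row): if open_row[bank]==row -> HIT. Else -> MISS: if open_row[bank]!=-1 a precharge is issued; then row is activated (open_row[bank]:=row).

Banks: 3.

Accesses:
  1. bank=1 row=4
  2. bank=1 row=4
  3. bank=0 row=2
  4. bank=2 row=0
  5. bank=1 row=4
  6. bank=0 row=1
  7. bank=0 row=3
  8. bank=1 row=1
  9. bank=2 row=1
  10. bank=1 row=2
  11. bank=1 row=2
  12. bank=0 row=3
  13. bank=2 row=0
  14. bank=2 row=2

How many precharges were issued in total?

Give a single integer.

Answer: 7

Derivation:
Acc 1: bank1 row4 -> MISS (open row4); precharges=0
Acc 2: bank1 row4 -> HIT
Acc 3: bank0 row2 -> MISS (open row2); precharges=0
Acc 4: bank2 row0 -> MISS (open row0); precharges=0
Acc 5: bank1 row4 -> HIT
Acc 6: bank0 row1 -> MISS (open row1); precharges=1
Acc 7: bank0 row3 -> MISS (open row3); precharges=2
Acc 8: bank1 row1 -> MISS (open row1); precharges=3
Acc 9: bank2 row1 -> MISS (open row1); precharges=4
Acc 10: bank1 row2 -> MISS (open row2); precharges=5
Acc 11: bank1 row2 -> HIT
Acc 12: bank0 row3 -> HIT
Acc 13: bank2 row0 -> MISS (open row0); precharges=6
Acc 14: bank2 row2 -> MISS (open row2); precharges=7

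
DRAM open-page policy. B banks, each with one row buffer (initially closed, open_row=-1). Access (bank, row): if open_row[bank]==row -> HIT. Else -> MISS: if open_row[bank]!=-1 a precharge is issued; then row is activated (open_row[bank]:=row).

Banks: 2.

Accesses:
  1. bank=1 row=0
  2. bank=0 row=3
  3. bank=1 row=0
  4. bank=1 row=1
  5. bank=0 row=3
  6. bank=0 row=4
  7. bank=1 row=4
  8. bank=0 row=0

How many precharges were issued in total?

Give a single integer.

Acc 1: bank1 row0 -> MISS (open row0); precharges=0
Acc 2: bank0 row3 -> MISS (open row3); precharges=0
Acc 3: bank1 row0 -> HIT
Acc 4: bank1 row1 -> MISS (open row1); precharges=1
Acc 5: bank0 row3 -> HIT
Acc 6: bank0 row4 -> MISS (open row4); precharges=2
Acc 7: bank1 row4 -> MISS (open row4); precharges=3
Acc 8: bank0 row0 -> MISS (open row0); precharges=4

Answer: 4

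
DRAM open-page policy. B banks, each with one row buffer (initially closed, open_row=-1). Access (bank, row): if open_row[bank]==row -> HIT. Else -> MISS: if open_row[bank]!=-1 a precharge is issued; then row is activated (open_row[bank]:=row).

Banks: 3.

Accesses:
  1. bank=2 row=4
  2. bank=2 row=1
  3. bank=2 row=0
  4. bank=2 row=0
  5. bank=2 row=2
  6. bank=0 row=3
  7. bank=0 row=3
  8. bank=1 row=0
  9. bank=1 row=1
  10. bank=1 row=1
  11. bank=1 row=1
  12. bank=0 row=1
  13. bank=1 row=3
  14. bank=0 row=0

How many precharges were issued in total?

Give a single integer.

Answer: 7

Derivation:
Acc 1: bank2 row4 -> MISS (open row4); precharges=0
Acc 2: bank2 row1 -> MISS (open row1); precharges=1
Acc 3: bank2 row0 -> MISS (open row0); precharges=2
Acc 4: bank2 row0 -> HIT
Acc 5: bank2 row2 -> MISS (open row2); precharges=3
Acc 6: bank0 row3 -> MISS (open row3); precharges=3
Acc 7: bank0 row3 -> HIT
Acc 8: bank1 row0 -> MISS (open row0); precharges=3
Acc 9: bank1 row1 -> MISS (open row1); precharges=4
Acc 10: bank1 row1 -> HIT
Acc 11: bank1 row1 -> HIT
Acc 12: bank0 row1 -> MISS (open row1); precharges=5
Acc 13: bank1 row3 -> MISS (open row3); precharges=6
Acc 14: bank0 row0 -> MISS (open row0); precharges=7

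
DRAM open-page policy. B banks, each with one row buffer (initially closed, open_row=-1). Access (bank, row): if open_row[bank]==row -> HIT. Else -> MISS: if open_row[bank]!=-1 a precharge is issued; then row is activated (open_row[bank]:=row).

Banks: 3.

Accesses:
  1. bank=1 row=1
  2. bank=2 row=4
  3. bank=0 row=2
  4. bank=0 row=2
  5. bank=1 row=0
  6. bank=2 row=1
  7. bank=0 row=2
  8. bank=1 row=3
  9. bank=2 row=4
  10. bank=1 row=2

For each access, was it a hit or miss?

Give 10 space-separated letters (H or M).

Answer: M M M H M M H M M M

Derivation:
Acc 1: bank1 row1 -> MISS (open row1); precharges=0
Acc 2: bank2 row4 -> MISS (open row4); precharges=0
Acc 3: bank0 row2 -> MISS (open row2); precharges=0
Acc 4: bank0 row2 -> HIT
Acc 5: bank1 row0 -> MISS (open row0); precharges=1
Acc 6: bank2 row1 -> MISS (open row1); precharges=2
Acc 7: bank0 row2 -> HIT
Acc 8: bank1 row3 -> MISS (open row3); precharges=3
Acc 9: bank2 row4 -> MISS (open row4); precharges=4
Acc 10: bank1 row2 -> MISS (open row2); precharges=5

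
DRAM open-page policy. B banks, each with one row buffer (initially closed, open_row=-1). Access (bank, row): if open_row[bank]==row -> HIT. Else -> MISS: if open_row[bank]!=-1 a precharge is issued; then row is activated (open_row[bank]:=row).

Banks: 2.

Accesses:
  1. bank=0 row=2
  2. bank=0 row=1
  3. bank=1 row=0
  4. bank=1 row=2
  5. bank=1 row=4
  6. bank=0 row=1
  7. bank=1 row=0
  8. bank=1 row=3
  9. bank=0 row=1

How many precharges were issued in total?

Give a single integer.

Acc 1: bank0 row2 -> MISS (open row2); precharges=0
Acc 2: bank0 row1 -> MISS (open row1); precharges=1
Acc 3: bank1 row0 -> MISS (open row0); precharges=1
Acc 4: bank1 row2 -> MISS (open row2); precharges=2
Acc 5: bank1 row4 -> MISS (open row4); precharges=3
Acc 6: bank0 row1 -> HIT
Acc 7: bank1 row0 -> MISS (open row0); precharges=4
Acc 8: bank1 row3 -> MISS (open row3); precharges=5
Acc 9: bank0 row1 -> HIT

Answer: 5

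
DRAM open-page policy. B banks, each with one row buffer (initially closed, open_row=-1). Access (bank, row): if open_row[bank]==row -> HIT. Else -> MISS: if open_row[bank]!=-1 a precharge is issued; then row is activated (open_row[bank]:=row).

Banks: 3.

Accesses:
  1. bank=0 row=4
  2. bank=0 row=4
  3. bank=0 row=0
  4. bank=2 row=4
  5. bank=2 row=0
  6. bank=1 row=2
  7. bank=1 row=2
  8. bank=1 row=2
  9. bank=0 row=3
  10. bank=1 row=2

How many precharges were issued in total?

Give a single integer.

Answer: 3

Derivation:
Acc 1: bank0 row4 -> MISS (open row4); precharges=0
Acc 2: bank0 row4 -> HIT
Acc 3: bank0 row0 -> MISS (open row0); precharges=1
Acc 4: bank2 row4 -> MISS (open row4); precharges=1
Acc 5: bank2 row0 -> MISS (open row0); precharges=2
Acc 6: bank1 row2 -> MISS (open row2); precharges=2
Acc 7: bank1 row2 -> HIT
Acc 8: bank1 row2 -> HIT
Acc 9: bank0 row3 -> MISS (open row3); precharges=3
Acc 10: bank1 row2 -> HIT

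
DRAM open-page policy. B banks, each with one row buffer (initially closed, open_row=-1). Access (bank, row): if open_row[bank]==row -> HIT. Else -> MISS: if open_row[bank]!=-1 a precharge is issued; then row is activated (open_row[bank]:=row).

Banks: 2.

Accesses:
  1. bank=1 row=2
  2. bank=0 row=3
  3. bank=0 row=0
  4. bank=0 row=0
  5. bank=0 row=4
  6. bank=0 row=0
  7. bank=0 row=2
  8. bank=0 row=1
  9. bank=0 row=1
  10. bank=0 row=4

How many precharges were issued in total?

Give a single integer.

Acc 1: bank1 row2 -> MISS (open row2); precharges=0
Acc 2: bank0 row3 -> MISS (open row3); precharges=0
Acc 3: bank0 row0 -> MISS (open row0); precharges=1
Acc 4: bank0 row0 -> HIT
Acc 5: bank0 row4 -> MISS (open row4); precharges=2
Acc 6: bank0 row0 -> MISS (open row0); precharges=3
Acc 7: bank0 row2 -> MISS (open row2); precharges=4
Acc 8: bank0 row1 -> MISS (open row1); precharges=5
Acc 9: bank0 row1 -> HIT
Acc 10: bank0 row4 -> MISS (open row4); precharges=6

Answer: 6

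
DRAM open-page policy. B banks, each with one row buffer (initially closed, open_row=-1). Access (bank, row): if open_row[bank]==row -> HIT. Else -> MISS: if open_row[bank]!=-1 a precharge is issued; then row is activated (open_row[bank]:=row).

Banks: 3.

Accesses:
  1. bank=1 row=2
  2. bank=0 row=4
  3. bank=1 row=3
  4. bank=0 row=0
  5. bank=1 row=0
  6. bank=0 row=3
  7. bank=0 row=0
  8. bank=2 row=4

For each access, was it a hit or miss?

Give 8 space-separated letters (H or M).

Acc 1: bank1 row2 -> MISS (open row2); precharges=0
Acc 2: bank0 row4 -> MISS (open row4); precharges=0
Acc 3: bank1 row3 -> MISS (open row3); precharges=1
Acc 4: bank0 row0 -> MISS (open row0); precharges=2
Acc 5: bank1 row0 -> MISS (open row0); precharges=3
Acc 6: bank0 row3 -> MISS (open row3); precharges=4
Acc 7: bank0 row0 -> MISS (open row0); precharges=5
Acc 8: bank2 row4 -> MISS (open row4); precharges=5

Answer: M M M M M M M M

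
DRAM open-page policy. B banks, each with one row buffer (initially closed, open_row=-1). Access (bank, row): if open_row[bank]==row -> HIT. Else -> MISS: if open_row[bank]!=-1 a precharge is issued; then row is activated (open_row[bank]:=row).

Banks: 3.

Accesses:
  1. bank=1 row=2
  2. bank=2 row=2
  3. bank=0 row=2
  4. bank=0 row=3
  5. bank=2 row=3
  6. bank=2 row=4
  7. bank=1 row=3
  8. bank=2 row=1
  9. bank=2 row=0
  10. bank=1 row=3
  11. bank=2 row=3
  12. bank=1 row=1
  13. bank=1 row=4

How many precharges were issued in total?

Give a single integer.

Answer: 9

Derivation:
Acc 1: bank1 row2 -> MISS (open row2); precharges=0
Acc 2: bank2 row2 -> MISS (open row2); precharges=0
Acc 3: bank0 row2 -> MISS (open row2); precharges=0
Acc 4: bank0 row3 -> MISS (open row3); precharges=1
Acc 5: bank2 row3 -> MISS (open row3); precharges=2
Acc 6: bank2 row4 -> MISS (open row4); precharges=3
Acc 7: bank1 row3 -> MISS (open row3); precharges=4
Acc 8: bank2 row1 -> MISS (open row1); precharges=5
Acc 9: bank2 row0 -> MISS (open row0); precharges=6
Acc 10: bank1 row3 -> HIT
Acc 11: bank2 row3 -> MISS (open row3); precharges=7
Acc 12: bank1 row1 -> MISS (open row1); precharges=8
Acc 13: bank1 row4 -> MISS (open row4); precharges=9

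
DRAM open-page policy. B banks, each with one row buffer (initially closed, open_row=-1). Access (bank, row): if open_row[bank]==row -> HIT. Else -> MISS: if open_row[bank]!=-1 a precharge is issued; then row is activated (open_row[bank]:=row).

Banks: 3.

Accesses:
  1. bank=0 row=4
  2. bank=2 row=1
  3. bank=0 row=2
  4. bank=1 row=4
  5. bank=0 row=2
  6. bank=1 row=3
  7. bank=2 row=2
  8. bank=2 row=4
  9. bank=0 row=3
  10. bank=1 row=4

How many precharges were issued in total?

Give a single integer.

Acc 1: bank0 row4 -> MISS (open row4); precharges=0
Acc 2: bank2 row1 -> MISS (open row1); precharges=0
Acc 3: bank0 row2 -> MISS (open row2); precharges=1
Acc 4: bank1 row4 -> MISS (open row4); precharges=1
Acc 5: bank0 row2 -> HIT
Acc 6: bank1 row3 -> MISS (open row3); precharges=2
Acc 7: bank2 row2 -> MISS (open row2); precharges=3
Acc 8: bank2 row4 -> MISS (open row4); precharges=4
Acc 9: bank0 row3 -> MISS (open row3); precharges=5
Acc 10: bank1 row4 -> MISS (open row4); precharges=6

Answer: 6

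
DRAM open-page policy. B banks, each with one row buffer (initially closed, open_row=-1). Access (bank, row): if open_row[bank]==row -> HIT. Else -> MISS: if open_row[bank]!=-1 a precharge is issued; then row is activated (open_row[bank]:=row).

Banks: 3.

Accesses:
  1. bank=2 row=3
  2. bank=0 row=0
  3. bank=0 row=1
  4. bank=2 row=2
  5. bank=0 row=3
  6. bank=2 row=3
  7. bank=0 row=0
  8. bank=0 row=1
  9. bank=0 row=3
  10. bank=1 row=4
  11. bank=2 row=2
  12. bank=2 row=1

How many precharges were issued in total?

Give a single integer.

Answer: 9

Derivation:
Acc 1: bank2 row3 -> MISS (open row3); precharges=0
Acc 2: bank0 row0 -> MISS (open row0); precharges=0
Acc 3: bank0 row1 -> MISS (open row1); precharges=1
Acc 4: bank2 row2 -> MISS (open row2); precharges=2
Acc 5: bank0 row3 -> MISS (open row3); precharges=3
Acc 6: bank2 row3 -> MISS (open row3); precharges=4
Acc 7: bank0 row0 -> MISS (open row0); precharges=5
Acc 8: bank0 row1 -> MISS (open row1); precharges=6
Acc 9: bank0 row3 -> MISS (open row3); precharges=7
Acc 10: bank1 row4 -> MISS (open row4); precharges=7
Acc 11: bank2 row2 -> MISS (open row2); precharges=8
Acc 12: bank2 row1 -> MISS (open row1); precharges=9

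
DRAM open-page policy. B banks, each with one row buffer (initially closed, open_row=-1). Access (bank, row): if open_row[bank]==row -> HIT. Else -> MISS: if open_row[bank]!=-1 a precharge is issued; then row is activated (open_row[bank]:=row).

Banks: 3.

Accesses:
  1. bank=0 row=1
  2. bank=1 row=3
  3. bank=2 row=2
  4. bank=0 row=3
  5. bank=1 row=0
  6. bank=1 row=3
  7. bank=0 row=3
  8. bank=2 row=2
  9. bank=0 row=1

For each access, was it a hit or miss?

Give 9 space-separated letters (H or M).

Answer: M M M M M M H H M

Derivation:
Acc 1: bank0 row1 -> MISS (open row1); precharges=0
Acc 2: bank1 row3 -> MISS (open row3); precharges=0
Acc 3: bank2 row2 -> MISS (open row2); precharges=0
Acc 4: bank0 row3 -> MISS (open row3); precharges=1
Acc 5: bank1 row0 -> MISS (open row0); precharges=2
Acc 6: bank1 row3 -> MISS (open row3); precharges=3
Acc 7: bank0 row3 -> HIT
Acc 8: bank2 row2 -> HIT
Acc 9: bank0 row1 -> MISS (open row1); precharges=4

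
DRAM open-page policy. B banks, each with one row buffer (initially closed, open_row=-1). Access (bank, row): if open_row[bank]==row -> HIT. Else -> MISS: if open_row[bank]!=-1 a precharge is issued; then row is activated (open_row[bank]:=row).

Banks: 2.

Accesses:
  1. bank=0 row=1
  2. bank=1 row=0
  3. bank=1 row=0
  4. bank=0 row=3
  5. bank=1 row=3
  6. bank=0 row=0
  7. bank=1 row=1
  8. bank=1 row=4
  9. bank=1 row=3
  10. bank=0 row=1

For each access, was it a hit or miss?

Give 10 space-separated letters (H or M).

Acc 1: bank0 row1 -> MISS (open row1); precharges=0
Acc 2: bank1 row0 -> MISS (open row0); precharges=0
Acc 3: bank1 row0 -> HIT
Acc 4: bank0 row3 -> MISS (open row3); precharges=1
Acc 5: bank1 row3 -> MISS (open row3); precharges=2
Acc 6: bank0 row0 -> MISS (open row0); precharges=3
Acc 7: bank1 row1 -> MISS (open row1); precharges=4
Acc 8: bank1 row4 -> MISS (open row4); precharges=5
Acc 9: bank1 row3 -> MISS (open row3); precharges=6
Acc 10: bank0 row1 -> MISS (open row1); precharges=7

Answer: M M H M M M M M M M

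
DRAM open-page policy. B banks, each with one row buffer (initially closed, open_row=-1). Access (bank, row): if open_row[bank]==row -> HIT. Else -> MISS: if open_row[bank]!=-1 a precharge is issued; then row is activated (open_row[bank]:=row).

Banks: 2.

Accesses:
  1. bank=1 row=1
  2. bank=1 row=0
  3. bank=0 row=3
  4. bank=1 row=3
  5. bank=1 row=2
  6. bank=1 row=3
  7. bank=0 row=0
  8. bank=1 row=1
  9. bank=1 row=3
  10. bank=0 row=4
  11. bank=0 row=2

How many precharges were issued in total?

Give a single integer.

Answer: 9

Derivation:
Acc 1: bank1 row1 -> MISS (open row1); precharges=0
Acc 2: bank1 row0 -> MISS (open row0); precharges=1
Acc 3: bank0 row3 -> MISS (open row3); precharges=1
Acc 4: bank1 row3 -> MISS (open row3); precharges=2
Acc 5: bank1 row2 -> MISS (open row2); precharges=3
Acc 6: bank1 row3 -> MISS (open row3); precharges=4
Acc 7: bank0 row0 -> MISS (open row0); precharges=5
Acc 8: bank1 row1 -> MISS (open row1); precharges=6
Acc 9: bank1 row3 -> MISS (open row3); precharges=7
Acc 10: bank0 row4 -> MISS (open row4); precharges=8
Acc 11: bank0 row2 -> MISS (open row2); precharges=9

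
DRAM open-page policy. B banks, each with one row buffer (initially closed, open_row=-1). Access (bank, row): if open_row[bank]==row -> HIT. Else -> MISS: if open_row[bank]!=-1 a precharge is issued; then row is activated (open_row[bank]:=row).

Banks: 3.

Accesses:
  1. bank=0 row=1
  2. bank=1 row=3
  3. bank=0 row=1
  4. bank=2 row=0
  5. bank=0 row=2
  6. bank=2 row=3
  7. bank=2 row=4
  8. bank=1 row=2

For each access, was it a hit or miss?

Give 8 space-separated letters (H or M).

Acc 1: bank0 row1 -> MISS (open row1); precharges=0
Acc 2: bank1 row3 -> MISS (open row3); precharges=0
Acc 3: bank0 row1 -> HIT
Acc 4: bank2 row0 -> MISS (open row0); precharges=0
Acc 5: bank0 row2 -> MISS (open row2); precharges=1
Acc 6: bank2 row3 -> MISS (open row3); precharges=2
Acc 7: bank2 row4 -> MISS (open row4); precharges=3
Acc 8: bank1 row2 -> MISS (open row2); precharges=4

Answer: M M H M M M M M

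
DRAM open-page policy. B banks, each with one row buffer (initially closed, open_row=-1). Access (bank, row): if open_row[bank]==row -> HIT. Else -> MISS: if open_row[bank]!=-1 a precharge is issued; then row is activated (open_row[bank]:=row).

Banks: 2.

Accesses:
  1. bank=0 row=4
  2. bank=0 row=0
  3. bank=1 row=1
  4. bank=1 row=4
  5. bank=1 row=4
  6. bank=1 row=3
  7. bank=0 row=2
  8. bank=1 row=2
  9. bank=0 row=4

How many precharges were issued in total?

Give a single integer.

Answer: 6

Derivation:
Acc 1: bank0 row4 -> MISS (open row4); precharges=0
Acc 2: bank0 row0 -> MISS (open row0); precharges=1
Acc 3: bank1 row1 -> MISS (open row1); precharges=1
Acc 4: bank1 row4 -> MISS (open row4); precharges=2
Acc 5: bank1 row4 -> HIT
Acc 6: bank1 row3 -> MISS (open row3); precharges=3
Acc 7: bank0 row2 -> MISS (open row2); precharges=4
Acc 8: bank1 row2 -> MISS (open row2); precharges=5
Acc 9: bank0 row4 -> MISS (open row4); precharges=6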